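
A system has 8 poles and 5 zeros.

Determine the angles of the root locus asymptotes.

n - m = 8 - 5 = 3. Angles: θk = (2k + 1)·180°/3 = 60°, 180°, 300°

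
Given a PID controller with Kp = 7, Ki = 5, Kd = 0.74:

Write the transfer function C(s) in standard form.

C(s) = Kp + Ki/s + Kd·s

Substituting values: C(s) = 7 + 5/s + 0.74s = (0.74s² + 7s + 5)/s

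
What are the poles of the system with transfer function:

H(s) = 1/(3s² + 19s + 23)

Discriminant = 19² - 4×3×23 = 361 - 276 = 85 > 0, so two distinct real poles. Using quadratic formula: s = (-19 ± √85)/(2×3) = (-19 ± √85)/6, with √85 ≈ 9.2195. s₁ ≈ -1.6301, s₂ ≈ -4.7033. Poles: s₁ = -1.6301, s₂ = -4.7033.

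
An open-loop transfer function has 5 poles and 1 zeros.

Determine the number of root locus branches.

Root locus has n branches where n = number of poles = 5.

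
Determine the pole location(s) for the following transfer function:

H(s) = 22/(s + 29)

Pole is where denominator = 0: s + 29 = 0, so s = -29.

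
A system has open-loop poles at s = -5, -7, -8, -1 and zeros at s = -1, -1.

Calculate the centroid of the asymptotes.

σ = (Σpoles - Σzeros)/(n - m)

σ = (Σpoles - Σzeros)/(n - m) = (-21 - (-2))/(4 - 2) = -19/2 = -9.5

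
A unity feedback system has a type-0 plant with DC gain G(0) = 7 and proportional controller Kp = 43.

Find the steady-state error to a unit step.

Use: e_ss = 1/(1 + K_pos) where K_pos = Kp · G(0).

K_pos = Kp · G(0) = 43 × 7 = 301. e_ss = 1/(1 + 301) = 0.0033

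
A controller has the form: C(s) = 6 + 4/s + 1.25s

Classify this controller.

This is a Proportional-Integral-Derivative (PID) controller.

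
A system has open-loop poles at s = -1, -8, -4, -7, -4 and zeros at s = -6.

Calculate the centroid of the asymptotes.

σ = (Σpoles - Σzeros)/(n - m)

σ = (Σpoles - Σzeros)/(n - m) = (-24 - (-6))/(5 - 1) = -18/4 = -4.5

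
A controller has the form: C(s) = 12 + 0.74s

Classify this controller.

This is a Proportional-Derivative (PD) controller.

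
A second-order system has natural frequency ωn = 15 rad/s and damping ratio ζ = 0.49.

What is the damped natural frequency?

ωd = ωn√(1 - ζ²) = 15√(1 - 0.49²) = 13.08 rad/s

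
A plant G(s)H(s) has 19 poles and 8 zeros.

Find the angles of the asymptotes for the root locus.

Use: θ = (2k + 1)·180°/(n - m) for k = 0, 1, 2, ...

n - m = 19 - 8 = 11. Angles: θk = (2k + 1)·180°/11 = 16.36°, 49.09°, 81.82°, 114.55°, 147.27°, 180°, 212.73°, 245.45°, 278.18°, 310.91°, 343.64°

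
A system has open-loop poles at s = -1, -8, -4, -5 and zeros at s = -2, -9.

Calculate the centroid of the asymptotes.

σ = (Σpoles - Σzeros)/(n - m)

σ = (Σpoles - Σzeros)/(n - m) = (-18 - (-11))/(4 - 2) = -7/2 = -3.5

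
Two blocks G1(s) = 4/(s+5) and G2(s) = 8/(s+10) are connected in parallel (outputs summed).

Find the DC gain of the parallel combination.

Parallel: G_eq = G1 + G2. DC gain = G1(0) + G2(0) = 4/5 + 8/10 = 0.8 + 0.8 = 1.6.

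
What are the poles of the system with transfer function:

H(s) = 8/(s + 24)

Pole is where denominator = 0: s + 24 = 0, so s = -24.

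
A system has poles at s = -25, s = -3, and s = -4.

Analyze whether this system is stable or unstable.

All poles are in the left half-plane. System is stable.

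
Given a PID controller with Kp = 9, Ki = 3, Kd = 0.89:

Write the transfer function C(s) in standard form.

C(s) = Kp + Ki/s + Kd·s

Substituting values: C(s) = 9 + 3/s + 0.89s = (0.89s² + 9s + 3)/s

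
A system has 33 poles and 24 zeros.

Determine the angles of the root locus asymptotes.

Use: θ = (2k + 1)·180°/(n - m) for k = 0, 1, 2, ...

n - m = 33 - 24 = 9. Angles: θk = (2k + 1)·180°/9 = 20°, 60°, 100°, 140°, 180°, 220°, 260°, 300°, 340°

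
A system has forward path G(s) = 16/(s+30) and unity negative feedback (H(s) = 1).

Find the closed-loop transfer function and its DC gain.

T(s) = G/(1+GH) = [16/(s+30)] / [1 + 16/(s+30)] = 16/(s+30+16) = 16/(s+46). DC gain = 16/46 = 0.3478.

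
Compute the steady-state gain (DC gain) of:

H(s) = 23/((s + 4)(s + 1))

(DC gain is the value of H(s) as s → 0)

DC gain = H(0) = 23/(4 × 1) = 23/4 = 5.75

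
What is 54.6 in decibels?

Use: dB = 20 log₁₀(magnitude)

dB = 20 log₁₀(54.6) = 34.7 dB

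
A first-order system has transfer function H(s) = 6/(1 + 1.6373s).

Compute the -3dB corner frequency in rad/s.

Corner frequency = 1/τ = 1/1.6373 = 0.611 rad/s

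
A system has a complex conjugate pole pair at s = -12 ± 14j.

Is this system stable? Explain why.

Real part of poles is -12 (< 0, left half-plane). Stable.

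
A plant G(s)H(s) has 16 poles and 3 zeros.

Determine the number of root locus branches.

Root locus has n branches where n = number of poles = 16.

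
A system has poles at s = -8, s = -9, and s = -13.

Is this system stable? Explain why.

All poles are in the left half-plane. System is stable.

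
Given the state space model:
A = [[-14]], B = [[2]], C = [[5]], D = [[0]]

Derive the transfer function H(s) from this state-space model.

(sI - A)⁻¹ = 1/(s + 14). H(s) = 5 × 2/(s + 14) + 0 = 10/(s + 14).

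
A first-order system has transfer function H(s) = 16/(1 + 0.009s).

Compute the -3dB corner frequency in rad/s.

Corner frequency = 1/τ = 1/0.009 = 111.111 rad/s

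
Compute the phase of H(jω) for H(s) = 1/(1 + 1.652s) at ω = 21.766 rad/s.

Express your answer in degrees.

Phase = -arctan(ωτ) = -arctan(21.766 × 1.652) = -88.4°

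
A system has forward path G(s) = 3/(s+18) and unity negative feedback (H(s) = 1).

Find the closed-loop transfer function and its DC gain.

T(s) = G/(1+GH) = [3/(s+18)] / [1 + 3/(s+18)] = 3/(s+18+3) = 3/(s+21). DC gain = 3/21 = 0.1429.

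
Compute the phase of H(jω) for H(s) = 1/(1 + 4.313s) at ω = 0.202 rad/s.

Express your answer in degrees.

Phase = -arctan(ωτ) = -arctan(0.202 × 4.313) = -41.1°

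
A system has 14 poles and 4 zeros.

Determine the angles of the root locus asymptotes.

n - m = 14 - 4 = 10. Angles: θk = (2k + 1)·180°/10 = 18°, 54°, 90°, 126°, 162°, 198°, 234°, 270°, 306°, 342°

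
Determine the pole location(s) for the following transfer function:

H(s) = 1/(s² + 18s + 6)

Discriminant = 18² - 4×1×6 = 324 - 24 = 300 > 0, so two distinct real poles. Using quadratic formula: s = (-18 ± √300)/(2×1) = (-18 ± √300)/2, with √300 ≈ 17.3205. s₁ ≈ -0.3397, s₂ ≈ -17.6603. Poles: s₁ = -0.3397, s₂ = -17.6603.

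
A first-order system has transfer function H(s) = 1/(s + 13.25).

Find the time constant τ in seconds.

For H(s) = 1/(s + 1/τ), the pole is at -1/τ = -13.25, so τ = 1/13.25 = 0.0755 s.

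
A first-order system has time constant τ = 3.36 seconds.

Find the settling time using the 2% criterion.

For first-order system, 2% settling time ≈ 4τ = 4 × 3.36 = 13.44 s.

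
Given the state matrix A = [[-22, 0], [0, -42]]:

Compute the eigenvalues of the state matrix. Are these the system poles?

For diagonal matrix, eigenvalues are diagonal entries: λ₁ = -22, λ₂ = -42. Eigenvalues of A = system poles.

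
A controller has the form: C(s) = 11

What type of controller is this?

This is a Proportional (P) controller.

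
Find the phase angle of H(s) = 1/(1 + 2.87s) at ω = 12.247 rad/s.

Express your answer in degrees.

Phase = -arctan(ωτ) = -arctan(12.247 × 2.87) = -88.4°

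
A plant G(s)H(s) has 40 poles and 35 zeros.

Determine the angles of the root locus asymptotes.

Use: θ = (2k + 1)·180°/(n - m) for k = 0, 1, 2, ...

n - m = 40 - 35 = 5. Angles: θk = (2k + 1)·180°/5 = 36°, 108°, 180°, 252°, 324°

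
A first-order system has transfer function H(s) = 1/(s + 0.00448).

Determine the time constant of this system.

For H(s) = 1/(s + 1/τ), the pole is at -1/τ = -0.00448, so τ = 1/0.00448 = 223.2 s.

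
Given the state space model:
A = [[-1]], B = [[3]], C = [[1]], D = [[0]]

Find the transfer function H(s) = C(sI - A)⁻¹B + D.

(sI - A)⁻¹ = 1/(s + 1). H(s) = 1 × 3/(s + 1) + 0 = 3/(s + 1).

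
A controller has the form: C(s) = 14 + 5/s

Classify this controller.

This is a Proportional-Integral (PI) controller.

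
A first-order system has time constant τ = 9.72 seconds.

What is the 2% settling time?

For first-order system, 2% settling time ≈ 4τ = 4 × 9.72 = 38.88 s.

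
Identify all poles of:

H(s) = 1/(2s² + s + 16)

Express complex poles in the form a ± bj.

Discriminant = 1² - 4×2×16 = 1 - 128 = -127 < 0, so the poles are a complex conjugate pair s = (-1 ± j√127)/(2×2). Real part = -1/(2×2) = -1/4 = -0.25; imaginary part = ±√127/(2×2) ≈ 2.8174. Poles: s = -0.25 ± 2.8174j.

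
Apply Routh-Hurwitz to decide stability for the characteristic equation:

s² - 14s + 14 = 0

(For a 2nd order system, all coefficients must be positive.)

Coefficients: 1, -14, 14. b=-14 not positive, so system is unstable.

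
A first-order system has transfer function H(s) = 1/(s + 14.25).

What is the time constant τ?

For H(s) = 1/(s + 1/τ), the pole is at -1/τ = -14.25, so τ = 1/14.25 = 0.0702 s.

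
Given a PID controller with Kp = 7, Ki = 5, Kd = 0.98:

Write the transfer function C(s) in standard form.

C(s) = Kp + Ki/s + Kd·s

Substituting values: C(s) = 7 + 5/s + 0.98s = (0.98s² + 7s + 5)/s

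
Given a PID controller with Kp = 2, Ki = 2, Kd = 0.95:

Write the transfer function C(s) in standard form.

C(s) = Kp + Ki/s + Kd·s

Substituting values: C(s) = 2 + 2/s + 0.95s = (0.95s² + 2s + 2)/s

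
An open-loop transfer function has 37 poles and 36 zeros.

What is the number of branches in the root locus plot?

Root locus has n branches where n = number of poles = 37.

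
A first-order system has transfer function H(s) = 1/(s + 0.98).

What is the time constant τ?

For H(s) = 1/(s + 1/τ), the pole is at -1/τ = -0.98, so τ = 1/0.98 = 1.0204 s.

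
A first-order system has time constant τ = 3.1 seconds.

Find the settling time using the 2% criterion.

For first-order system, 2% settling time ≈ 4τ = 4 × 3.1 = 12.4 s.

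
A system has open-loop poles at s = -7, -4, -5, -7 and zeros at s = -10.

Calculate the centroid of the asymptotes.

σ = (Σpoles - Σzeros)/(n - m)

σ = (Σpoles - Σzeros)/(n - m) = (-23 - (-10))/(4 - 1) = -13/3 = -4.33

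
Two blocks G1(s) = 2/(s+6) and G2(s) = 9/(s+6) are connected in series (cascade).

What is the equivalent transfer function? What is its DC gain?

Series: multiply transfer functions. G_eq = 2/(s+6) × 9/(s+6) = 18/((s+6)(s+6)). DC gain = 18/(6×6) = 0.5.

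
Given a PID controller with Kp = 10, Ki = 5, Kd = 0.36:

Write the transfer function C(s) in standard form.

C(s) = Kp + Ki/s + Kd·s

Substituting values: C(s) = 10 + 5/s + 0.36s = (0.36s² + 10s + 5)/s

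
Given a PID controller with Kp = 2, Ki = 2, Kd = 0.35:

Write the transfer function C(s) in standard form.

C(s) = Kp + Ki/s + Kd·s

Substituting values: C(s) = 2 + 2/s + 0.35s = (0.35s² + 2s + 2)/s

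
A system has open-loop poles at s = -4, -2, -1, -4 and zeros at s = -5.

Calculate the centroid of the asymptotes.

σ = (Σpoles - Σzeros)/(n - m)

σ = (Σpoles - Σzeros)/(n - m) = (-11 - (-5))/(4 - 1) = -6/3 = -2.0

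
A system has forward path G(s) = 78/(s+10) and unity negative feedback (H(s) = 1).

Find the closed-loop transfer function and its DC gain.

T(s) = G/(1+GH) = [78/(s+10)] / [1 + 78/(s+10)] = 78/(s+10+78) = 78/(s+88). DC gain = 78/88 = 0.8864.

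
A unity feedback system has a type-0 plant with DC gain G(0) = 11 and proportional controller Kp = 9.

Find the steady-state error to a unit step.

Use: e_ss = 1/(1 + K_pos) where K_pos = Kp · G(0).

K_pos = Kp · G(0) = 9 × 11 = 99. e_ss = 1/(1 + 99) = 0.01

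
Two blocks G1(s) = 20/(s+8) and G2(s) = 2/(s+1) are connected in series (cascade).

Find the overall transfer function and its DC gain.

Series: multiply transfer functions. G_eq = 20/(s+8) × 2/(s+1) = 40/((s+8)(s+1)). DC gain = 40/(8×1) = 5.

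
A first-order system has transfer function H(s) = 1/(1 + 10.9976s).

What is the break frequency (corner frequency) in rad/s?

Corner frequency = 1/τ = 1/10.9976 = 0.091 rad/s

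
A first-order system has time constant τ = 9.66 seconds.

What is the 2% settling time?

For first-order system, 2% settling time ≈ 4τ = 4 × 9.66 = 38.64 s.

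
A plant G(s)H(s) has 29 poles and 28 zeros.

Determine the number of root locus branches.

Root locus has n branches where n = number of poles = 29.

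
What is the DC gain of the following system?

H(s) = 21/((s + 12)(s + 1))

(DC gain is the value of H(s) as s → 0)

DC gain = H(0) = 21/(12 × 1) = 21/12 = 1.75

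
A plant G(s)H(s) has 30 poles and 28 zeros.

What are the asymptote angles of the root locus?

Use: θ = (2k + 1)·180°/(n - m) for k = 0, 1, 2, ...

n - m = 30 - 28 = 2. Angles: θk = (2k + 1)·180°/2 = 90°, 270°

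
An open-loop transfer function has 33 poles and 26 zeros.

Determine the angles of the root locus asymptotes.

n - m = 33 - 26 = 7. Angles: θk = (2k + 1)·180°/7 = 25.71°, 77.14°, 128.57°, 180°, 231.43°, 282.86°, 334.29°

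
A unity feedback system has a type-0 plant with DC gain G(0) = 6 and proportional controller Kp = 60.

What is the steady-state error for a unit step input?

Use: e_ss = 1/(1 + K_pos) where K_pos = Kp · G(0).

K_pos = Kp · G(0) = 60 × 6 = 360. e_ss = 1/(1 + 360) = 0.0028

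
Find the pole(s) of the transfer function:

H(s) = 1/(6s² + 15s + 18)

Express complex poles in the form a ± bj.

Discriminant = 15² - 4×6×18 = 225 - 432 = -207 < 0, so the poles are a complex conjugate pair s = (-15 ± j√207)/(2×6). Real part = -15/(2×6) = -15/12 = -1.25; imaginary part = ±√207/(2×6) ≈ 1.1990. Poles: s = -1.25 ± 1.1990j.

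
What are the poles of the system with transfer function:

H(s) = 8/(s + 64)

Pole is where denominator = 0: s + 64 = 0, so s = -64.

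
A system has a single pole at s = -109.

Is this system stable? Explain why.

Pole at s = -109 is in the left half-plane. Stable.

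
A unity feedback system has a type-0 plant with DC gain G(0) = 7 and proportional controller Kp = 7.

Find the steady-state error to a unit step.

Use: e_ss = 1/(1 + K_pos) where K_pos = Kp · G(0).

K_pos = Kp · G(0) = 7 × 7 = 49. e_ss = 1/(1 + 49) = 0.02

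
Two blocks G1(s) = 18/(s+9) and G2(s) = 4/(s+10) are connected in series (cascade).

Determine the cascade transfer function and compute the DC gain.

Series: multiply transfer functions. G_eq = 18/(s+9) × 4/(s+10) = 72/((s+9)(s+10)). DC gain = 72/(9×10) = 0.8.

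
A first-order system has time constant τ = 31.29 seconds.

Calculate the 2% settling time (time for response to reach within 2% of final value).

For first-order system, 2% settling time ≈ 4τ = 4 × 31.29 = 125.16 s.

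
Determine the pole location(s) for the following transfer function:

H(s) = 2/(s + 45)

Pole is where denominator = 0: s + 45 = 0, so s = -45.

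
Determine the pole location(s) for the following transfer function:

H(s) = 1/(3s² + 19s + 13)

Discriminant = 19² - 4×3×13 = 361 - 156 = 205 > 0, so two distinct real poles. Using quadratic formula: s = (-19 ± √205)/(2×3) = (-19 ± √205)/6, with √205 ≈ 14.3178. s₁ ≈ -0.7804, s₂ ≈ -5.5530. Poles: s₁ = -0.7804, s₂ = -5.5530.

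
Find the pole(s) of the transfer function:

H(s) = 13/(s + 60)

Pole is where denominator = 0: s + 60 = 0, so s = -60.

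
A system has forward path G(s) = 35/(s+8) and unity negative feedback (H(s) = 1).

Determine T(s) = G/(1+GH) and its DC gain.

T(s) = G/(1+GH) = [35/(s+8)] / [1 + 35/(s+8)] = 35/(s+8+35) = 35/(s+43). DC gain = 35/43 = 0.8140.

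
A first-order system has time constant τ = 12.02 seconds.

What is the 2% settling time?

For first-order system, 2% settling time ≈ 4τ = 4 × 12.02 = 48.08 s.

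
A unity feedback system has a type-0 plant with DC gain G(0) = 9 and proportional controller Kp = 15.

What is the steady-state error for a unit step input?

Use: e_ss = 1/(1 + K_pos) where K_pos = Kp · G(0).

K_pos = Kp · G(0) = 15 × 9 = 135. e_ss = 1/(1 + 135) = 0.0074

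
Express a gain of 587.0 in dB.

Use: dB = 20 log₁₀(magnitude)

dB = 20 log₁₀(587.0) = 55.4 dB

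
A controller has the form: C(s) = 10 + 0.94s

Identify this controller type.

This is a Proportional-Derivative (PD) controller.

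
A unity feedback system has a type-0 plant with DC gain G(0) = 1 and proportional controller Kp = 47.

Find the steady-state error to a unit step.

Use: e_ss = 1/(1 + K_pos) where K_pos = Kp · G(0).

K_pos = Kp · G(0) = 47 × 1 = 47. e_ss = 1/(1 + 47) = 0.0208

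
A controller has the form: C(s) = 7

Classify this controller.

This is a Proportional (P) controller.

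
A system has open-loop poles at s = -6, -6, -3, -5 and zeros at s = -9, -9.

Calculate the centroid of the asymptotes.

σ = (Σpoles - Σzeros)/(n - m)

σ = (Σpoles - Σzeros)/(n - m) = (-20 - (-18))/(4 - 2) = -2/2 = -1.0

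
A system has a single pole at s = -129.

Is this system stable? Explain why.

Pole at s = -129 is in the left half-plane. Stable.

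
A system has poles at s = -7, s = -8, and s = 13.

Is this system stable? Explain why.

Pole(s) at s = 13 are not in the left half-plane. System is unstable.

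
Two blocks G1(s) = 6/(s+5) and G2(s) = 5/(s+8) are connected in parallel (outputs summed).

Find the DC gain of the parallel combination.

Parallel: G_eq = G1 + G2. DC gain = G1(0) + G2(0) = 6/5 + 5/8 = 1.2 + 0.625 = 1.825.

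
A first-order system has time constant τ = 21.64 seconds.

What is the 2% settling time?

For first-order system, 2% settling time ≈ 4τ = 4 × 21.64 = 86.56 s.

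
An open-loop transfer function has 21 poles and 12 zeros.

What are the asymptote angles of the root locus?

n - m = 21 - 12 = 9. Angles: θk = (2k + 1)·180°/9 = 20°, 60°, 100°, 140°, 180°, 220°, 260°, 300°, 340°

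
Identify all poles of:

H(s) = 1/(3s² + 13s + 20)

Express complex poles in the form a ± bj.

Discriminant = 13² - 4×3×20 = 169 - 240 = -71 < 0, so the poles are a complex conjugate pair s = (-13 ± j√71)/(2×3). Real part = -13/(2×3) = -13/6 ≈ -2.1667; imaginary part = ±√71/(2×3) ≈ 1.4044. Poles: s = -2.1667 ± 1.4044j.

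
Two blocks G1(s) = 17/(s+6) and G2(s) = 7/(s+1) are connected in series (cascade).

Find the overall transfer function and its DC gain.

Series: multiply transfer functions. G_eq = 17/(s+6) × 7/(s+1) = 119/((s+6)(s+1)). DC gain = 119/(6×1) = 19.8333.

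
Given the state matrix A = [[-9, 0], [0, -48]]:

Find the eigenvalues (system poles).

For diagonal matrix, eigenvalues are diagonal entries: λ₁ = -9, λ₂ = -48.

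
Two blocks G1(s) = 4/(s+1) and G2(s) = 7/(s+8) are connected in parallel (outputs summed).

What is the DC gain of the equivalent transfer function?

Parallel: G_eq = G1 + G2. DC gain = G1(0) + G2(0) = 4/1 + 7/8 = 4 + 0.875 = 4.875.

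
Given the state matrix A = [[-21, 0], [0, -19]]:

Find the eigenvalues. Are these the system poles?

For diagonal matrix, eigenvalues are diagonal entries: λ₁ = -21, λ₂ = -19. Eigenvalues of A = system poles.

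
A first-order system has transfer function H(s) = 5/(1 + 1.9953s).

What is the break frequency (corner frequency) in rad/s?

Corner frequency = 1/τ = 1/1.9953 = 0.501 rad/s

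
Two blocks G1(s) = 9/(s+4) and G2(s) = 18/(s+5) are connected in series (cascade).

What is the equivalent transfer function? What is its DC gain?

Series: multiply transfer functions. G_eq = 9/(s+4) × 18/(s+5) = 162/((s+4)(s+5)). DC gain = 162/(4×5) = 8.1.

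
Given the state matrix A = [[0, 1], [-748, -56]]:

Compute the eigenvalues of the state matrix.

det(A - λI) = λ² - (-56)λ + 748 = (λ - (-22))(λ - (-34)). Eigenvalues: -22, -34.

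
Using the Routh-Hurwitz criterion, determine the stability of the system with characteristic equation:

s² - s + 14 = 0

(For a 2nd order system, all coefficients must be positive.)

Coefficients: 1, -1, 14. b=-1 not positive, so system is unstable.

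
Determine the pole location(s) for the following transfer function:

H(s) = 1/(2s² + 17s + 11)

Discriminant = 17² - 4×2×11 = 289 - 88 = 201 > 0, so two distinct real poles. Using quadratic formula: s = (-17 ± √201)/(2×2) = (-17 ± √201)/4, with √201 ≈ 14.1774. s₁ ≈ -0.7056, s₂ ≈ -7.7944. Poles: s₁ = -0.7056, s₂ = -7.7944.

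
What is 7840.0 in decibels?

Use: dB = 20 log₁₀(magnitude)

dB = 20 log₁₀(7840.0) = 77.9 dB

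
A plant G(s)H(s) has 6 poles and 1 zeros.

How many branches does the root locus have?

Root locus has n branches where n = number of poles = 6.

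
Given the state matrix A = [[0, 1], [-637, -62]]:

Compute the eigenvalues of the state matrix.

det(A - λI) = λ² - (-62)λ + 637 = (λ - (-49))(λ - (-13)). Eigenvalues: -49, -13.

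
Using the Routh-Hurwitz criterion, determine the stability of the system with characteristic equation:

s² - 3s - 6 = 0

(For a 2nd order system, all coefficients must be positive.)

Coefficients: 1, -3, -6. b=-3, c=-6 not positive, so system is unstable.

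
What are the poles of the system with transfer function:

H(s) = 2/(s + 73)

Pole is where denominator = 0: s + 73 = 0, so s = -73.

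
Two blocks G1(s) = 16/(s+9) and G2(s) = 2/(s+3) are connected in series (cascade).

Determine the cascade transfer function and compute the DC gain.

Series: multiply transfer functions. G_eq = 16/(s+9) × 2/(s+3) = 32/((s+9)(s+3)). DC gain = 32/(9×3) = 1.1852.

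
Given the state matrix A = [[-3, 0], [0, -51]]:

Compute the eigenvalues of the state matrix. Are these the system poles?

For diagonal matrix, eigenvalues are diagonal entries: λ₁ = -3, λ₂ = -51. Eigenvalues of A = system poles.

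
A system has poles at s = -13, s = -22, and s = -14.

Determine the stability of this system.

All poles are in the left half-plane. System is stable.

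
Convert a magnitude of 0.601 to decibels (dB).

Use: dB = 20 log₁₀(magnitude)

dB = 20 log₁₀(0.601) = -4.4 dB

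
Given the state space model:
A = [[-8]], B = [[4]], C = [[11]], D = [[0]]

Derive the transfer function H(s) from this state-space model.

(sI - A)⁻¹ = 1/(s + 8). H(s) = 11 × 4/(s + 8) + 0 = 44/(s + 8).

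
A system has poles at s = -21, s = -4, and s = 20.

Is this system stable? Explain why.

Pole(s) at s = 20 are not in the left half-plane. System is unstable.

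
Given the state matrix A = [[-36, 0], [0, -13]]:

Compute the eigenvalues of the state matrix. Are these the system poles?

For diagonal matrix, eigenvalues are diagonal entries: λ₁ = -36, λ₂ = -13. Eigenvalues of A = system poles.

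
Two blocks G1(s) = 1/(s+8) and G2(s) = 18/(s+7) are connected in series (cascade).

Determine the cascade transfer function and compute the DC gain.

Series: multiply transfer functions. G_eq = 1/(s+8) × 18/(s+7) = 18/((s+8)(s+7)). DC gain = 18/(8×7) = 0.3214.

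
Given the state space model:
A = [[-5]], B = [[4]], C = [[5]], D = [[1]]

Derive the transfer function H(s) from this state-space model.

(sI - A)⁻¹ = 1/(s + 5). H(s) = 5×4/(s + 5) + 1 = (s + 25)/(s + 5).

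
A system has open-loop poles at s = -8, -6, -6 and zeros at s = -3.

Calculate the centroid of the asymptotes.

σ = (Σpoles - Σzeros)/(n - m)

σ = (Σpoles - Σzeros)/(n - m) = (-20 - (-3))/(3 - 1) = -17/2 = -8.5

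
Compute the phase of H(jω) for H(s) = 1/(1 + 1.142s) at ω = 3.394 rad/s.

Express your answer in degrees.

Phase = -arctan(ωτ) = -arctan(3.394 × 1.142) = -75.5°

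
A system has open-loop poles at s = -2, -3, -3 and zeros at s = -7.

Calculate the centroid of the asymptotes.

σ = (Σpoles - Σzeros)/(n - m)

σ = (Σpoles - Σzeros)/(n - m) = (-8 - (-7))/(3 - 1) = -1/2 = -0.5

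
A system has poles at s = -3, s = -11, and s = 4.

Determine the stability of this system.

Pole(s) at s = 4 are not in the left half-plane. System is unstable.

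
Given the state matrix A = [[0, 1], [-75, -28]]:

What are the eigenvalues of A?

det(A - λI) = λ² - (-28)λ + 75 = (λ - (-25))(λ - (-3)). Eigenvalues: -25, -3.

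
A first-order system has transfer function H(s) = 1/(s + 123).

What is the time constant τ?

For H(s) = 1/(s + 1/τ), the pole is at -1/τ = -123, so τ = 1/123 = 0.0081 s.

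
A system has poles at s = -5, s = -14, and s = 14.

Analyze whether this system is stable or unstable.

Pole(s) at s = 14 are not in the left half-plane. System is unstable.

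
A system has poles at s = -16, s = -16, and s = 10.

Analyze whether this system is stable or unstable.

Pole(s) at s = 10 are not in the left half-plane. System is unstable.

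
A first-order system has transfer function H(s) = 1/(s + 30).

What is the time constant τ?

For H(s) = 1/(s + 1/τ), the pole is at -1/τ = -30, so τ = 1/30 = 0.0333 s.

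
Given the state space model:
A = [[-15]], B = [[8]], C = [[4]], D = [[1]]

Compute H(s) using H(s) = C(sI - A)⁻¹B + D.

(sI - A)⁻¹ = 1/(s + 15). H(s) = 4×8/(s + 15) + 1 = (s + 47)/(s + 15).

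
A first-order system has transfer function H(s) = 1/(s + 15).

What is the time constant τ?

For H(s) = 1/(s + 1/τ), the pole is at -1/τ = -15, so τ = 1/15 = 0.0667 s.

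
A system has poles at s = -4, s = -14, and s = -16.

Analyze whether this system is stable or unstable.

All poles are in the left half-plane. System is stable.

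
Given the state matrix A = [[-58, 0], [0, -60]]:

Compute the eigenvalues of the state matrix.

For diagonal matrix, eigenvalues are diagonal entries: λ₁ = -58, λ₂ = -60.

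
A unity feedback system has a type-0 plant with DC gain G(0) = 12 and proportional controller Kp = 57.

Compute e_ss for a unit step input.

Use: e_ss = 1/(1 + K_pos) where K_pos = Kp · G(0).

K_pos = Kp · G(0) = 57 × 12 = 684. e_ss = 1/(1 + 684) = 0.0015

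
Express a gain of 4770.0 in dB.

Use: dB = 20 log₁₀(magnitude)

dB = 20 log₁₀(4770.0) = 73.6 dB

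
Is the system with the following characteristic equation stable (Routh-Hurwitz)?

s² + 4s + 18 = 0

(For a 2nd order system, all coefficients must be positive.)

Coefficients: 1, 4, 18. All positive, so system is stable.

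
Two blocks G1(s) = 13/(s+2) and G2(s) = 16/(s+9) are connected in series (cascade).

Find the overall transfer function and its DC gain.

Series: multiply transfer functions. G_eq = 13/(s+2) × 16/(s+9) = 208/((s+2)(s+9)). DC gain = 208/(2×9) = 11.5556.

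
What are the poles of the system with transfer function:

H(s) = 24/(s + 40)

Pole is where denominator = 0: s + 40 = 0, so s = -40.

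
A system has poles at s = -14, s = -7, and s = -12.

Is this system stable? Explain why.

All poles are in the left half-plane. System is stable.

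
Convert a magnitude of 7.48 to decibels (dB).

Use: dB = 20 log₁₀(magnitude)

dB = 20 log₁₀(7.48) = 17.5 dB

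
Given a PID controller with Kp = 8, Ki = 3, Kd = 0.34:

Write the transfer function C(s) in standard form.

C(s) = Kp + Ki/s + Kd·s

Substituting values: C(s) = 8 + 3/s + 0.34s = (0.34s² + 8s + 3)/s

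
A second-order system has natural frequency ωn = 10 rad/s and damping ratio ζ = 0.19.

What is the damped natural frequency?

ωd = ωn√(1 - ζ²) = 10√(1 - 0.19²) = 9.82 rad/s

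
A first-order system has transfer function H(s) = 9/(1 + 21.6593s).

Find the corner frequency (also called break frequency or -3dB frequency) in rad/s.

Corner frequency = 1/τ = 1/21.6593 = 0.046 rad/s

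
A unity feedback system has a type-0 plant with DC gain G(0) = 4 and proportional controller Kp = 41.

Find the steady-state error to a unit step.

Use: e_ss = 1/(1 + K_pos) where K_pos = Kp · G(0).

K_pos = Kp · G(0) = 41 × 4 = 164. e_ss = 1/(1 + 164) = 0.0061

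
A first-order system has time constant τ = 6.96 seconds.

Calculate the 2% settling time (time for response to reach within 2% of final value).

For first-order system, 2% settling time ≈ 4τ = 4 × 6.96 = 27.84 s.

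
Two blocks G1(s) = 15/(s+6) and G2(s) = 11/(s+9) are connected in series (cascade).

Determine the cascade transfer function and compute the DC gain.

Series: multiply transfer functions. G_eq = 15/(s+6) × 11/(s+9) = 165/((s+6)(s+9)). DC gain = 165/(6×9) = 3.0556.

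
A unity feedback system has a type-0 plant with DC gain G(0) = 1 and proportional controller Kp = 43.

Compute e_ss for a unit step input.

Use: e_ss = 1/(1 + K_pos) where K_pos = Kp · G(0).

K_pos = Kp · G(0) = 43 × 1 = 43. e_ss = 1/(1 + 43) = 0.0227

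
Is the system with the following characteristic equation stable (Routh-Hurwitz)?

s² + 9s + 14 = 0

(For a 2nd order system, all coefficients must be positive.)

Coefficients: 1, 9, 14. All positive, so system is stable.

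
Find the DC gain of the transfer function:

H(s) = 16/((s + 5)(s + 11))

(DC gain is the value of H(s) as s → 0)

DC gain = H(0) = 16/(5 × 11) = 16/55 = 0.2909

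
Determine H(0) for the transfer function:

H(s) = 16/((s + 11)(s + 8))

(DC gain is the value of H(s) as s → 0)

DC gain = H(0) = 16/(11 × 8) = 16/88 = 0.1818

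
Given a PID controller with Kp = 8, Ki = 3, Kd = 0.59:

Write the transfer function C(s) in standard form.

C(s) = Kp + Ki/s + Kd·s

Substituting values: C(s) = 8 + 3/s + 0.59s = (0.59s² + 8s + 3)/s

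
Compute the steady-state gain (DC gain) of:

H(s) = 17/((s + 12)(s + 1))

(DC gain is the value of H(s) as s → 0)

DC gain = H(0) = 17/(12 × 1) = 17/12 = 1.4167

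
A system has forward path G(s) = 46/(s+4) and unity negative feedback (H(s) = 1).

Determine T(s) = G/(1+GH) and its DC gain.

T(s) = G/(1+GH) = [46/(s+4)] / [1 + 46/(s+4)] = 46/(s+4+46) = 46/(s+50). DC gain = 46/50 = 0.92.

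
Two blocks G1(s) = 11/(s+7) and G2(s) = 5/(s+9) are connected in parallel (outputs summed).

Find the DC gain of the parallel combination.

Parallel: G_eq = G1 + G2. DC gain = G1(0) + G2(0) = 11/7 + 5/9 = 1.5714 + 0.5556 = 2.1270.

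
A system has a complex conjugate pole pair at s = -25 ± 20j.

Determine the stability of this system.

Real part of poles is -25 (< 0, left half-plane). Stable.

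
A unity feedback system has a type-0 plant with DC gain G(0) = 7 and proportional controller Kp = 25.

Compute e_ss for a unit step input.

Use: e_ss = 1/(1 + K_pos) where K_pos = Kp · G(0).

K_pos = Kp · G(0) = 25 × 7 = 175. e_ss = 1/(1 + 175) = 0.0057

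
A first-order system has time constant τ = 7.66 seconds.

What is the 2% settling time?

For first-order system, 2% settling time ≈ 4τ = 4 × 7.66 = 30.64 s.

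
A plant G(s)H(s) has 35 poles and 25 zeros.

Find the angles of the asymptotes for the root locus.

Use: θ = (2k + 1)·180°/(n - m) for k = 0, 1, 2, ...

n - m = 35 - 25 = 10. Angles: θk = (2k + 1)·180°/10 = 18°, 54°, 90°, 126°, 162°, 198°, 234°, 270°, 306°, 342°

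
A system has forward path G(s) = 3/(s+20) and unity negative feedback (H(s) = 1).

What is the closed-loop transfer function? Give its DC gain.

T(s) = G/(1+GH) = [3/(s+20)] / [1 + 3/(s+20)] = 3/(s+20+3) = 3/(s+23). DC gain = 3/23 = 0.1304.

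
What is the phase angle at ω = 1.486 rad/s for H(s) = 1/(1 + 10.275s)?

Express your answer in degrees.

Phase = -arctan(ωτ) = -arctan(1.486 × 10.275) = -86.3°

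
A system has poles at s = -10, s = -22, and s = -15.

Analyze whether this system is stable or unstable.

All poles are in the left half-plane. System is stable.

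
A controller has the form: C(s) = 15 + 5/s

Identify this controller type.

This is a Proportional-Integral (PI) controller.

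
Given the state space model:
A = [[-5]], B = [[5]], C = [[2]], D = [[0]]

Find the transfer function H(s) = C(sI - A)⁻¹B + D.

(sI - A)⁻¹ = 1/(s + 5). H(s) = 2 × 5/(s + 5) + 0 = 10/(s + 5).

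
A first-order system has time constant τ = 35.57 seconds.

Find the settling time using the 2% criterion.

For first-order system, 2% settling time ≈ 4τ = 4 × 35.57 = 142.28 s.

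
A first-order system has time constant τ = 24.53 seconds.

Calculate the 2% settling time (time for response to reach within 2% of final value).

For first-order system, 2% settling time ≈ 4τ = 4 × 24.53 = 98.12 s.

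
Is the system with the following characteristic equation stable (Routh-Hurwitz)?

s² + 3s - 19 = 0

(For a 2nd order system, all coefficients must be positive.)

Coefficients: 1, 3, -19. c=-19 not positive, so system is unstable.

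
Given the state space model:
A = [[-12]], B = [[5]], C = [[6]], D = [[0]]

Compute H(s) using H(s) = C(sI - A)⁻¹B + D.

(sI - A)⁻¹ = 1/(s + 12). H(s) = 6 × 5/(s + 12) + 0 = 30/(s + 12).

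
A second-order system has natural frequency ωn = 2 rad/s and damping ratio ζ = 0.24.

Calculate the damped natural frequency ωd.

ωd = ωn√(1 - ζ²) = 2√(1 - 0.24²) = 1.94 rad/s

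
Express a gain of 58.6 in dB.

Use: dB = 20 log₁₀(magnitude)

dB = 20 log₁₀(58.6) = 35.4 dB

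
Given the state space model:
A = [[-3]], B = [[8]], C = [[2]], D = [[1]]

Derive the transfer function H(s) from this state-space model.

(sI - A)⁻¹ = 1/(s + 3). H(s) = 2×8/(s + 3) + 1 = (s + 19)/(s + 3).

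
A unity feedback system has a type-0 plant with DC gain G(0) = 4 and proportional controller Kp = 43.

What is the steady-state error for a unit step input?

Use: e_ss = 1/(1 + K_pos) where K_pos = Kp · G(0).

K_pos = Kp · G(0) = 43 × 4 = 172. e_ss = 1/(1 + 172) = 0.0058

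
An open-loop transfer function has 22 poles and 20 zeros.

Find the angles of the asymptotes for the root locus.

n - m = 22 - 20 = 2. Angles: θk = (2k + 1)·180°/2 = 90°, 270°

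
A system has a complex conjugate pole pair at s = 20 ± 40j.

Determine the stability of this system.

Real part of poles is 20 (> 0, right half-plane). Unstable.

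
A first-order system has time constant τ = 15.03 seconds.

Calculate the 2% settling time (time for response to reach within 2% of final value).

For first-order system, 2% settling time ≈ 4τ = 4 × 15.03 = 60.12 s.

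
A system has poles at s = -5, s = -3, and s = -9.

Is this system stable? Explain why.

All poles are in the left half-plane. System is stable.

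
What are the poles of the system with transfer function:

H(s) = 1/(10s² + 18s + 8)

Discriminant = 18² - 4×10×8 = 324 - 320 = 4 > 0, so two distinct real poles. Using quadratic formula: s = (-18 ± √4)/(2×10) = (-18 ± √4)/20, with √4 = 2. s₁ = -16/20 = -0.8, s₂ = -20/20 = -1. Poles: s₁ = -0.8, s₂ = -1.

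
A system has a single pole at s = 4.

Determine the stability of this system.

Pole at s = 4 is in the right half-plane. Unstable.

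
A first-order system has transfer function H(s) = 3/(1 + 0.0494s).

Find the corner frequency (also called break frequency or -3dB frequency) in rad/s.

Corner frequency = 1/τ = 1/0.0494 = 20.243 rad/s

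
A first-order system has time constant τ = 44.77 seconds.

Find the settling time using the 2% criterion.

For first-order system, 2% settling time ≈ 4τ = 4 × 44.77 = 179.08 s.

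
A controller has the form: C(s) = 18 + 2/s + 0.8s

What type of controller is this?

This is a Proportional-Integral-Derivative (PID) controller.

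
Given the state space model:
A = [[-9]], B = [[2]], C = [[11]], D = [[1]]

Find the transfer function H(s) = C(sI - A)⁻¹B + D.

(sI - A)⁻¹ = 1/(s + 9). H(s) = 11×2/(s + 9) + 1 = (s + 31)/(s + 9).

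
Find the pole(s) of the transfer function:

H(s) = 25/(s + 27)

Pole is where denominator = 0: s + 27 = 0, so s = -27.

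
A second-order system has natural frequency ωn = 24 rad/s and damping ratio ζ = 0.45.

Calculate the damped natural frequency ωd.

ωd = ωn√(1 - ζ²) = 24√(1 - 0.45²) = 21.43 rad/s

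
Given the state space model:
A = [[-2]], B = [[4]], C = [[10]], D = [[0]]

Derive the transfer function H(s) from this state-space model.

(sI - A)⁻¹ = 1/(s + 2). H(s) = 10 × 4/(s + 2) + 0 = 40/(s + 2).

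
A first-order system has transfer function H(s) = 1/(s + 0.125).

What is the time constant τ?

For H(s) = 1/(s + 1/τ), the pole is at -1/τ = -0.125, so τ = 1/0.125 = 8 s.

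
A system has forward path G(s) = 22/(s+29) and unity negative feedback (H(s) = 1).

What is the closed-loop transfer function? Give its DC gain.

T(s) = G/(1+GH) = [22/(s+29)] / [1 + 22/(s+29)] = 22/(s+29+22) = 22/(s+51). DC gain = 22/51 = 0.4314.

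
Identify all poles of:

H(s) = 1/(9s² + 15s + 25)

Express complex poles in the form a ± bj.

Discriminant = 15² - 4×9×25 = 225 - 900 = -675 < 0, so the poles are a complex conjugate pair s = (-15 ± j√675)/(2×9). Real part = -15/(2×9) = -15/18 ≈ -0.8333; imaginary part = ±√675/(2×9) ≈ 1.4434. Poles: s = -0.8333 ± 1.4434j.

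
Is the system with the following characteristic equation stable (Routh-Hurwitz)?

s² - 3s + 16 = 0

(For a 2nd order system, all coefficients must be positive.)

Coefficients: 1, -3, 16. b=-3 not positive, so system is unstable.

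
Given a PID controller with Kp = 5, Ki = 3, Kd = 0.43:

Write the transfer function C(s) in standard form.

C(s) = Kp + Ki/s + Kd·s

Substituting values: C(s) = 5 + 3/s + 0.43s = (0.43s² + 5s + 3)/s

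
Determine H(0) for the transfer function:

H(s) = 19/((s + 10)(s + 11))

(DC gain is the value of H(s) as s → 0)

DC gain = H(0) = 19/(10 × 11) = 19/110 = 0.1727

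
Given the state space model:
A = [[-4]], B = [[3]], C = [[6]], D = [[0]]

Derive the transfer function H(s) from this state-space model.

(sI - A)⁻¹ = 1/(s + 4). H(s) = 6 × 3/(s + 4) + 0 = 18/(s + 4).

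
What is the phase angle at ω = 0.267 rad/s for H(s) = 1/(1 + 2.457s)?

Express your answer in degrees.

Phase = -arctan(ωτ) = -arctan(0.267 × 2.457) = -33.3°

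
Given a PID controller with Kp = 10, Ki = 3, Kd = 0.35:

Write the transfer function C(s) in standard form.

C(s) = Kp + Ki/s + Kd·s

Substituting values: C(s) = 10 + 3/s + 0.35s = (0.35s² + 10s + 3)/s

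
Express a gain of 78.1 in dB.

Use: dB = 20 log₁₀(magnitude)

dB = 20 log₁₀(78.1) = 37.9 dB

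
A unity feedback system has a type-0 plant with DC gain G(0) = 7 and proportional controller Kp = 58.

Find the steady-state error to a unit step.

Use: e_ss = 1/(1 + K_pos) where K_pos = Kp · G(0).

K_pos = Kp · G(0) = 58 × 7 = 406. e_ss = 1/(1 + 406) = 0.0025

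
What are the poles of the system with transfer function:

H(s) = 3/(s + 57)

Pole is where denominator = 0: s + 57 = 0, so s = -57.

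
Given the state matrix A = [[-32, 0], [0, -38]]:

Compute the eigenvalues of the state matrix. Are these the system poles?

For diagonal matrix, eigenvalues are diagonal entries: λ₁ = -32, λ₂ = -38. Eigenvalues of A = system poles.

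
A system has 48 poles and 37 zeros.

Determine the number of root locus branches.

Root locus has n branches where n = number of poles = 48.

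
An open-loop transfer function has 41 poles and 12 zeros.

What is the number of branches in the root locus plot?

Root locus has n branches where n = number of poles = 41.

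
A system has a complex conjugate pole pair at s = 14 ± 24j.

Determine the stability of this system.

Real part of poles is 14 (> 0, right half-plane). Unstable.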